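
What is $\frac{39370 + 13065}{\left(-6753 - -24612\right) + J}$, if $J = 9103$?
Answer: $\frac{52435}{26962} \approx 1.9448$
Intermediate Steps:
$\frac{39370 + 13065}{\left(-6753 - -24612\right) + J} = \frac{39370 + 13065}{\left(-6753 - -24612\right) + 9103} = \frac{52435}{\left(-6753 + 24612\right) + 9103} = \frac{52435}{17859 + 9103} = \frac{52435}{26962}$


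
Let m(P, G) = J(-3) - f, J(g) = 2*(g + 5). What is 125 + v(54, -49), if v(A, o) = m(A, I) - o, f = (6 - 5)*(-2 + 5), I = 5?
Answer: 175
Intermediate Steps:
J(g) = 10 + 2*g (J(g) = 2*(5 + g) = 10 + 2*g)
f = 3 (f = 1*3 = 3)
m(P, G) = 1 (m(P, G) = (10 + 2*(-3)) - 1*3 = (10 - 6) - 3 = 4 - 3 = 1)
v(A, o) = 1 - o
125 + v(54, -49) = 125 + (1 - 1*(-49)) = 125 + (1 + 49) = 125 + 50 = 175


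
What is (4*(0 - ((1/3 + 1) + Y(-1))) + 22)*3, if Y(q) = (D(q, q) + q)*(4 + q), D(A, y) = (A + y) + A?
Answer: 194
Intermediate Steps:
D(A, y) = y + 2*A
Y(q) = 4*q*(4 + q) (Y(q) = ((q + 2*q) + q)*(4 + q) = (3*q + q)*(4 + q) = (4*q)*(4 + q) = 4*q*(4 + q))
(4*(0 - ((1/3 + 1) + Y(-1))) + 22)*3 = (4*(0 - ((1/3 + 1) + 4*(-1)*(4 - 1))) + 22)*3 = (4*(0 - ((⅓ + 1) + 4*(-1)*3)) + 22)*3 = (4*(0 - (4/3 - 12)) + 22)*3 = (4*(0 - 1*(-32/3)) + 22)*3 = (4*(0 + 32/3) + 22)*3 = (4*(32/3) + 22)*3 = (128/3 + 22)*3 = (194/3)*3 = 194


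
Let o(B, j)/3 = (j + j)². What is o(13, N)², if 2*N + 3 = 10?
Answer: 21609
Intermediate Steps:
N = 7/2 (N = -3/2 + (½)*10 = -3/2 + 5 = 7/2 ≈ 3.5000)
o(B, j) = 12*j² (o(B, j) = 3*(j + j)² = 3*(2*j)² = 3*(4*j²) = 12*j²)
o(13, N)² = (12*(7/2)²)² = (12*(49/4))² = 147² = 21609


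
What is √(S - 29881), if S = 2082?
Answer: I*√27799 ≈ 166.73*I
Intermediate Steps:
√(S - 29881) = √(2082 - 29881) = √(-27799) = I*√27799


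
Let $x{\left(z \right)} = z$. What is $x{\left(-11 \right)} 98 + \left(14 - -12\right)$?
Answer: $-1052$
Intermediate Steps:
$x{\left(-11 \right)} 98 + \left(14 - -12\right) = \left(-11\right) 98 + \left(14 - -12\right) = -1078 + \left(14 + 12\right) = -1078 + 26 = -1052$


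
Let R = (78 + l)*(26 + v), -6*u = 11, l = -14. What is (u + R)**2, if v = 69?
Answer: 1329987961/36 ≈ 3.6944e+7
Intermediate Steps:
u = -11/6 (u = -1/6*11 = -11/6 ≈ -1.8333)
R = 6080 (R = (78 - 14)*(26 + 69) = 64*95 = 6080)
(u + R)**2 = (-11/6 + 6080)**2 = (36469/6)**2 = 1329987961/36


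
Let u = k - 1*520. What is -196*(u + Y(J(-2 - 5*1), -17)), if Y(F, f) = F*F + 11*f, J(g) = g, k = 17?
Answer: 125636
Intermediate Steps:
u = -503 (u = 17 - 1*520 = 17 - 520 = -503)
Y(F, f) = F**2 + 11*f
-196*(u + Y(J(-2 - 5*1), -17)) = -196*(-503 + ((-2 - 5*1)**2 + 11*(-17))) = -196*(-503 + ((-2 - 5)**2 - 187)) = -196*(-503 + ((-7)**2 - 187)) = -196*(-503 + (49 - 187)) = -196*(-503 - 138) = -196*(-641) = 125636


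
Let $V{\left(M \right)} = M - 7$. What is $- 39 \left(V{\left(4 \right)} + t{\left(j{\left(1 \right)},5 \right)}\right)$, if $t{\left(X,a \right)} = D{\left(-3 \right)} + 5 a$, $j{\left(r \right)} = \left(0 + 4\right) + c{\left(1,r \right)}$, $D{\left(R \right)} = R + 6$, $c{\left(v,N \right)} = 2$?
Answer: $-975$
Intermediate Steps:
$D{\left(R \right)} = 6 + R$
$V{\left(M \right)} = -7 + M$
$j{\left(r \right)} = 6$ ($j{\left(r \right)} = \left(0 + 4\right) + 2 = 4 + 2 = 6$)
$t{\left(X,a \right)} = 3 + 5 a$ ($t{\left(X,a \right)} = \left(6 - 3\right) + 5 a = 3 + 5 a$)
$- 39 \left(V{\left(4 \right)} + t{\left(j{\left(1 \right)},5 \right)}\right) = - 39 \left(\left(-7 + 4\right) + \left(3 + 5 \cdot 5\right)\right) = - 39 \left(-3 + \left(3 + 25\right)\right) = - 39 \left(-3 + 28\right) = \left(-39\right) 25 = -975$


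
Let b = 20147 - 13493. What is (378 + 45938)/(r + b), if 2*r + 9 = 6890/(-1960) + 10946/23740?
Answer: 107755100320/15466641879 ≈ 6.9669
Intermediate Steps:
b = 6654
r = -14022201/2326520 (r = -9/2 + (6890/(-1960) + 10946/23740)/2 = -9/2 + (6890*(-1/1960) + 10946*(1/23740))/2 = -9/2 + (-689/196 + 5473/11870)/2 = -9/2 + (½)*(-3552861/1163260) = -9/2 - 3552861/2326520 = -14022201/2326520 ≈ -6.0271)
(378 + 45938)/(r + b) = (378 + 45938)/(-14022201/2326520 + 6654) = 46316/(15466641879/2326520) = 46316*(2326520/15466641879) = 107755100320/15466641879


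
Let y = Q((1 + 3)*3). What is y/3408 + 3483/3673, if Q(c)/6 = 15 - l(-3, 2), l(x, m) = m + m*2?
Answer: 2011401/2086264 ≈ 0.96412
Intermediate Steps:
l(x, m) = 3*m (l(x, m) = m + 2*m = 3*m)
Q(c) = 54 (Q(c) = 6*(15 - 3*2) = 6*(15 - 1*6) = 6*(15 - 6) = 6*9 = 54)
y = 54
y/3408 + 3483/3673 = 54/3408 + 3483/3673 = 54*(1/3408) + 3483*(1/3673) = 9/568 + 3483/3673 = 2011401/2086264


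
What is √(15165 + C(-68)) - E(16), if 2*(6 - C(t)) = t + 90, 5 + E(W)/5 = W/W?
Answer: 20 + 2*√3790 ≈ 143.13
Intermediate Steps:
E(W) = -20 (E(W) = -25 + 5*(W/W) = -25 + 5*1 = -25 + 5 = -20)
C(t) = -39 - t/2 (C(t) = 6 - (t + 90)/2 = 6 - (90 + t)/2 = 6 + (-45 - t/2) = -39 - t/2)
√(15165 + C(-68)) - E(16) = √(15165 + (-39 - ½*(-68))) - 1*(-20) = √(15165 + (-39 + 34)) + 20 = √(15165 - 5) + 20 = √15160 + 20 = 2*√3790 + 20 = 20 + 2*√3790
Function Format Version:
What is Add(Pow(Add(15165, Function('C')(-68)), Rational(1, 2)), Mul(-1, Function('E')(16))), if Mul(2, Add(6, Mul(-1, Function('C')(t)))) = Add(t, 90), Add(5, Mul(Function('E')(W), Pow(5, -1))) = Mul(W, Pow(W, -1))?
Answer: Add(20, Mul(2, Pow(3790, Rational(1, 2)))) ≈ 143.13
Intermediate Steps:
Function('E')(W) = -20 (Function('E')(W) = Add(-25, Mul(5, Mul(W, Pow(W, -1)))) = Add(-25, Mul(5, 1)) = Add(-25, 5) = -20)
Function('C')(t) = Add(-39, Mul(Rational(-1, 2), t)) (Function('C')(t) = Add(6, Mul(Rational(-1, 2), Add(t, 90))) = Add(6, Mul(Rational(-1, 2), Add(90, t))) = Add(6, Add(-45, Mul(Rational(-1, 2), t))) = Add(-39, Mul(Rational(-1, 2), t)))
Add(Pow(Add(15165, Function('C')(-68)), Rational(1, 2)), Mul(-1, Function('E')(16))) = Add(Pow(Add(15165, Add(-39, Mul(Rational(-1, 2), -68))), Rational(1, 2)), Mul(-1, -20)) = Add(Pow(Add(15165, Add(-39, 34)), Rational(1, 2)), 20) = Add(Pow(Add(15165, -5), Rational(1, 2)), 20) = Add(Pow(15160, Rational(1, 2)), 20) = Add(Mul(2, Pow(3790, Rational(1, 2))), 20) = Add(20, Mul(2, Pow(3790, Rational(1, 2))))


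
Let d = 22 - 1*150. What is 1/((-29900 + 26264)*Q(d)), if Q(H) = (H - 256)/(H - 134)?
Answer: -131/698112 ≈ -0.00018765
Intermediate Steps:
d = -128 (d = 22 - 150 = -128)
Q(H) = (-256 + H)/(-134 + H)
1/((-29900 + 26264)*Q(d)) = 1/((-29900 + 26264)*(((-256 - 128)/(-134 - 128)))) = 1/((-3636)*((-384/(-262)))) = -1/(3636*((-1/262*(-384)))) = -1/(3636*192/131) = -1/3636*131/192 = -131/698112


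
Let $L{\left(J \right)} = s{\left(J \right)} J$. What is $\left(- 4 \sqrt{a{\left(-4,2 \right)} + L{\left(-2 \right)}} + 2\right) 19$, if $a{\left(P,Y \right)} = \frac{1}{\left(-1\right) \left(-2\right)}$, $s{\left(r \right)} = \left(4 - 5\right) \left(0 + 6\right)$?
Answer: $38 - 190 \sqrt{2} \approx -230.7$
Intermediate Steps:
$s{\left(r \right)} = -6$ ($s{\left(r \right)} = \left(-1\right) 6 = -6$)
$L{\left(J \right)} = - 6 J$
$a{\left(P,Y \right)} = \frac{1}{2}$ ($a{\left(P,Y \right)} = \left(-1\right) \left(- \frac{1}{2}\right) = \frac{1}{2}$)
$\left(- 4 \sqrt{a{\left(-4,2 \right)} + L{\left(-2 \right)}} + 2\right) 19 = \left(- 4 \sqrt{\frac{1}{2} - -12} + 2\right) 19 = \left(- 4 \sqrt{\frac{1}{2} + 12} + 2\right) 19 = \left(- 4 \sqrt{\frac{25}{2}} + 2\right) 19 = \left(- 4 \frac{5 \sqrt{2}}{2} + 2\right) 19 = \left(- 10 \sqrt{2} + 2\right) 19 = \left(2 - 10 \sqrt{2}\right) 19 = 38 - 190 \sqrt{2}$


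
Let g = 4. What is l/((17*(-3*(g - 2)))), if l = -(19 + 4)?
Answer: 23/102 ≈ 0.22549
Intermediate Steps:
l = -23 (l = -1*23 = -23)
l/((17*(-3*(g - 2)))) = -23*(-1/(51*(4 - 2))) = -23/(17*(-3*2)) = -23/(17*(-6)) = -23/(-102) = -23*(-1/102) = 23/102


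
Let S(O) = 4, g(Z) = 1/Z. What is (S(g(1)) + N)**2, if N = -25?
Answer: 441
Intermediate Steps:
(S(g(1)) + N)**2 = (4 - 25)**2 = (-21)**2 = 441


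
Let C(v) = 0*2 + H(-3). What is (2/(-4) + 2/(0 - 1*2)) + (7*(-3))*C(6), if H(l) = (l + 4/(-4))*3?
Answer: 501/2 ≈ 250.50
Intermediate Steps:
H(l) = -3 + 3*l (H(l) = (l + 4*(-¼))*3 = (l - 1)*3 = (-1 + l)*3 = -3 + 3*l)
C(v) = -12 (C(v) = 0*2 + (-3 + 3*(-3)) = 0 + (-3 - 9) = 0 - 12 = -12)
(2/(-4) + 2/(0 - 1*2)) + (7*(-3))*C(6) = (2/(-4) + 2/(0 - 1*2)) + (7*(-3))*(-12) = (2*(-¼) + 2/(0 - 2)) - 21*(-12) = (-½ + 2/(-2)) + 252 = (-½ + 2*(-½)) + 252 = (-½ - 1) + 252 = -3/2 + 252 = 501/2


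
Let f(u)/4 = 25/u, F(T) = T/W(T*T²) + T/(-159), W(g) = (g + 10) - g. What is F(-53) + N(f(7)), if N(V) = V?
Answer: 1957/210 ≈ 9.3190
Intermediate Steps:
W(g) = 10 (W(g) = (10 + g) - g = 10)
F(T) = 149*T/1590 (F(T) = T/10 + T/(-159) = T*(⅒) + T*(-1/159) = T/10 - T/159 = 149*T/1590)
f(u) = 100/u (f(u) = 4*(25/u) = 100/u)
F(-53) + N(f(7)) = (149/1590)*(-53) + 100/7 = -149/30 + 100*(⅐) = -149/30 + 100/7 = 1957/210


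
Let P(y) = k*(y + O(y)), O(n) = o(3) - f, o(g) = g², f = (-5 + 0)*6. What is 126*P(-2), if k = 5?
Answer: 23310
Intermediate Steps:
f = -30 (f = -5*6 = -30)
O(n) = 39 (O(n) = 3² - 1*(-30) = 9 + 30 = 39)
P(y) = 195 + 5*y (P(y) = 5*(y + 39) = 5*(39 + y) = 195 + 5*y)
126*P(-2) = 126*(195 + 5*(-2)) = 126*(195 - 10) = 126*185 = 23310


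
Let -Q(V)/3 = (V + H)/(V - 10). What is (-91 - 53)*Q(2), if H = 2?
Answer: -216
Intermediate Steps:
Q(V) = -3*(2 + V)/(-10 + V) (Q(V) = -3*(V + 2)/(V - 10) = -3*(2 + V)/(-10 + V))
(-91 - 53)*Q(2) = (-91 - 53)*(3*(-2 - 1*2)/(-10 + 2)) = -432*(-2 - 2)/(-8) = -432*(-1)*(-4)/8 = -144*3/2 = -216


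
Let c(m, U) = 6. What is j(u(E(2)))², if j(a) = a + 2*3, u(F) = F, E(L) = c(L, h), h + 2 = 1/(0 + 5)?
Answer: 144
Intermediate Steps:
h = -9/5 (h = -2 + 1/(0 + 5) = -2 + 1/5 = -2 + ⅕ = -9/5 ≈ -1.8000)
E(L) = 6
j(a) = 6 + a (j(a) = a + 6 = 6 + a)
j(u(E(2)))² = (6 + 6)² = 12² = 144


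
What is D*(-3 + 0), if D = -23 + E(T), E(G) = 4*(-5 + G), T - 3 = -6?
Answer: 165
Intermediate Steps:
T = -3 (T = 3 - 6 = -3)
E(G) = -20 + 4*G
D = -55 (D = -23 + (-20 + 4*(-3)) = -23 + (-20 - 12) = -23 - 32 = -55)
D*(-3 + 0) = -55*(-3 + 0) = -55*(-3) = 165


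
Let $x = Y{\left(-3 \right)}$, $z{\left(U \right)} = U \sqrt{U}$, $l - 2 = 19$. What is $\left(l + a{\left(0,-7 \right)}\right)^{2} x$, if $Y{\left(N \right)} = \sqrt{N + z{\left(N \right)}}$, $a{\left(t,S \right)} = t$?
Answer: $441 \sqrt{-3 - 3 i \sqrt{3}} \approx 540.11 - 935.5 i$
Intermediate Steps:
$l = 21$ ($l = 2 + 19 = 21$)
$z{\left(U \right)} = U^{\frac{3}{2}}$
$Y{\left(N \right)} = \sqrt{N + N^{\frac{3}{2}}}$
$x = \sqrt{-3 - 3 i \sqrt{3}}$ ($x = \sqrt{-3 + \left(-3\right)^{\frac{3}{2}}} = \sqrt{-3 - 3 i \sqrt{3}} \approx 1.2247 - 2.1213 i$)
$\left(l + a{\left(0,-7 \right)}\right)^{2} x = \left(21 + 0\right)^{2} \sqrt{-3 - 3 i \sqrt{3}} = 21^{2} \sqrt{-3 - 3 i \sqrt{3}} = 441 \sqrt{-3 - 3 i \sqrt{3}}$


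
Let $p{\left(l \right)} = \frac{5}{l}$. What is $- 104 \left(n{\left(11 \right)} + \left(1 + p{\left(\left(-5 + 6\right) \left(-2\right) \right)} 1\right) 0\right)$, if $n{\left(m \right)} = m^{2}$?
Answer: $-12584$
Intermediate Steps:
$- 104 \left(n{\left(11 \right)} + \left(1 + p{\left(\left(-5 + 6\right) \left(-2\right) \right)} 1\right) 0\right) = - 104 \left(11^{2} + \left(1 + \frac{5}{\left(-5 + 6\right) \left(-2\right)} 1\right) 0\right) = - 104 \left(121 + \left(1 + \frac{5}{1 \left(-2\right)} 1\right) 0\right) = - 104 \left(121 + \left(1 + \frac{5}{-2} \cdot 1\right) 0\right) = - 104 \left(121 + \left(1 + 5 \left(- \frac{1}{2}\right) 1\right) 0\right) = - 104 \left(121 + \left(1 - \frac{5}{2}\right) 0\right) = - 104 \left(121 - 0\right) = - 104 \left(121 + 0\right) = \left(-104\right) 121 = -12584$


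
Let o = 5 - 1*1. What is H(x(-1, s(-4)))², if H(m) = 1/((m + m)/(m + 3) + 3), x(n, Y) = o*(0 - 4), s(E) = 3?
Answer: 169/5041 ≈ 0.033525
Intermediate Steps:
o = 4 (o = 5 - 1 = 4)
x(n, Y) = -16 (x(n, Y) = 4*(0 - 4) = 4*(-4) = -16)
H(m) = 1/(3 + 2*m/(3 + m)) (H(m) = 1/((2*m)/(3 + m) + 3) = 1/(2*m/(3 + m) + 3) = 1/(3 + 2*m/(3 + m)))
H(x(-1, s(-4)))² = ((3 - 16)/(9 + 5*(-16)))² = (-13/(9 - 80))² = (-13/(-71))² = (-1/71*(-13))² = (13/71)² = 169/5041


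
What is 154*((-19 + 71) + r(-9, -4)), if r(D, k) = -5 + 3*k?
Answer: 5390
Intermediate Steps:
154*((-19 + 71) + r(-9, -4)) = 154*((-19 + 71) + (-5 + 3*(-4))) = 154*(52 + (-5 - 12)) = 154*(52 - 17) = 154*35 = 5390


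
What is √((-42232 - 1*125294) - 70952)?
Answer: I*√238478 ≈ 488.34*I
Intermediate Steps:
√((-42232 - 1*125294) - 70952) = √((-42232 - 125294) - 70952) = √(-167526 - 70952) = √(-238478) = I*√238478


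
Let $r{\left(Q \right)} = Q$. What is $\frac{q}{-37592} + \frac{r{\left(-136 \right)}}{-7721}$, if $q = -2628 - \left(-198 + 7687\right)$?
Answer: $\frac{83225869}{290247832} \approx 0.28674$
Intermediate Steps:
$q = -10117$ ($q = -2628 - 7489 = -10117$)
$\frac{q}{-37592} + \frac{r{\left(-136 \right)}}{-7721} = - \frac{10117}{-37592} - \frac{136}{-7721} = \left(-10117\right) \left(- \frac{1}{37592}\right) - - \frac{136}{7721} = \frac{10117}{37592} + \frac{136}{7721} = \frac{83225869}{290247832}$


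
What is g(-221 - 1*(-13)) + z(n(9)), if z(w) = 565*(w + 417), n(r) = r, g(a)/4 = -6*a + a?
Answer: 244850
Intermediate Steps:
g(a) = -20*a (g(a) = 4*(-6*a + a) = 4*(-5*a) = -20*a)
z(w) = 235605 + 565*w (z(w) = 565*(417 + w) = 235605 + 565*w)
g(-221 - 1*(-13)) + z(n(9)) = -20*(-221 - 1*(-13)) + (235605 + 565*9) = -20*(-221 + 13) + (235605 + 5085) = -20*(-208) + 240690 = 4160 + 240690 = 244850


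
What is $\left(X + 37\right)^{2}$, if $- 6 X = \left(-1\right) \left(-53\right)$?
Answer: $\frac{28561}{36} \approx 793.36$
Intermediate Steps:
$X = - \frac{53}{6}$ ($X = - \frac{\left(-1\right) \left(-53\right)}{6} = \left(- \frac{1}{6}\right) 53 = - \frac{53}{6} \approx -8.8333$)
$\left(X + 37\right)^{2} = \left(- \frac{53}{6} + 37\right)^{2} = \left(\frac{169}{6}\right)^{2} = \frac{28561}{36}$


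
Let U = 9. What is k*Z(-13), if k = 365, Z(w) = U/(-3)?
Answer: -1095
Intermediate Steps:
Z(w) = -3 (Z(w) = 9/(-3) = 9*(-1/3) = -3)
k*Z(-13) = 365*(-3) = -1095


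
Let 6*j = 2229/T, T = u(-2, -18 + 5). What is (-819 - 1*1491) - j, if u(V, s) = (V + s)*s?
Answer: -901643/390 ≈ -2311.9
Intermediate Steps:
u(V, s) = s*(V + s)
T = 195 (T = (-18 + 5)*(-2 + (-18 + 5)) = -13*(-2 - 13) = -13*(-15) = 195)
j = 743/390 (j = (2229/195)/6 = (2229*(1/195))/6 = (1/6)*(743/65) = 743/390 ≈ 1.9051)
(-819 - 1*1491) - j = (-819 - 1*1491) - 1*743/390 = (-819 - 1491) - 743/390 = -2310 - 743/390 = -901643/390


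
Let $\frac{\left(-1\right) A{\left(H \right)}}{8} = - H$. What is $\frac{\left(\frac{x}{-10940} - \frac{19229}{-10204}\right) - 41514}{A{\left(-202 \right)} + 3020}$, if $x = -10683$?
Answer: $- \frac{11139330553}{376757190} \approx -29.566$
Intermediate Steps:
$A{\left(H \right)} = 8 H$ ($A{\left(H \right)} = - 8 \left(- H\right) = 8 H$)
$\frac{\left(\frac{x}{-10940} - \frac{19229}{-10204}\right) - 41514}{A{\left(-202 \right)} + 3020} = \frac{\left(- \frac{10683}{-10940} - \frac{19229}{-10204}\right) - 41514}{8 \left(-202\right) + 3020} = \frac{\left(\left(-10683\right) \left(- \frac{1}{10940}\right) - - \frac{19229}{10204}\right) - 41514}{-1616 + 3020} = \frac{\left(\frac{10683}{10940} + \frac{19229}{10204}\right) - 41514}{1404} = \left(\frac{19960912}{6976985} - 41514\right) \frac{1}{1404} = \left(- \frac{289622594378}{6976985}\right) \frac{1}{1404} = - \frac{11139330553}{376757190}$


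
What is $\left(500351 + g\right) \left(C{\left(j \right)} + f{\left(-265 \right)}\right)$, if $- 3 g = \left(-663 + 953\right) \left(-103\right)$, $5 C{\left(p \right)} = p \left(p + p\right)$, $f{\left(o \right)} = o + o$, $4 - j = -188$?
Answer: $\frac{108814944994}{15} \approx 7.2543 \cdot 10^{9}$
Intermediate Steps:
$j = 192$ ($j = 4 - -188 = 4 + 188 = 192$)
$f{\left(o \right)} = 2 o$
$C{\left(p \right)} = \frac{2 p^{2}}{5}$ ($C{\left(p \right)} = \frac{p \left(p + p\right)}{5} = \frac{p 2 p}{5} = \frac{2 p^{2}}{5}$)
$g = \frac{29870}{3}$ ($g = - \frac{\left(-663 + 953\right) \left(-103\right)}{3} = - \frac{290 \left(-103\right)}{3} = \left(- \frac{1}{3}\right) \left(-29870\right) = \frac{29870}{3} \approx 9956.7$)
$\left(500351 + g\right) \left(C{\left(j \right)} + f{\left(-265 \right)}\right) = \left(500351 + \frac{29870}{3}\right) \left(\frac{2 \cdot 192^{2}}{5} + 2 \left(-265\right)\right) = \frac{1530923 \left(\frac{2}{5} \cdot 36864 - 530\right)}{3} = \frac{1530923 \left(\frac{73728}{5} - 530\right)}{3} = \frac{1530923}{3} \cdot \frac{71078}{5} = \frac{108814944994}{15}$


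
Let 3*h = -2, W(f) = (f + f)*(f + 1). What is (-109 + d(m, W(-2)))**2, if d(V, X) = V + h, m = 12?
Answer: 85849/9 ≈ 9538.8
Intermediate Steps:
W(f) = 2*f*(1 + f) (W(f) = (2*f)*(1 + f) = 2*f*(1 + f))
h = -2/3 (h = (1/3)*(-2) = -2/3 ≈ -0.66667)
d(V, X) = -2/3 + V (d(V, X) = V - 2/3 = -2/3 + V)
(-109 + d(m, W(-2)))**2 = (-109 + (-2/3 + 12))**2 = (-109 + 34/3)**2 = (-293/3)**2 = 85849/9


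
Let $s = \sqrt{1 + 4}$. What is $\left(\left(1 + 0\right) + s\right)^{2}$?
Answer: $\left(1 + \sqrt{5}\right)^{2} \approx 10.472$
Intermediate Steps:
$s = \sqrt{5} \approx 2.2361$
$\left(\left(1 + 0\right) + s\right)^{2} = \left(\left(1 + 0\right) + \sqrt{5}\right)^{2} = \left(1 + \sqrt{5}\right)^{2}$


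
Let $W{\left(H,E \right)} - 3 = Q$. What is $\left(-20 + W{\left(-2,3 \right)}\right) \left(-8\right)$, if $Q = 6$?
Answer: $88$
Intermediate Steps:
$W{\left(H,E \right)} = 9$ ($W{\left(H,E \right)} = 3 + 6 = 9$)
$\left(-20 + W{\left(-2,3 \right)}\right) \left(-8\right) = \left(-20 + 9\right) \left(-8\right) = \left(-11\right) \left(-8\right) = 88$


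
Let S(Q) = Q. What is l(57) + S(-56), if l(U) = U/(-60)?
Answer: -1139/20 ≈ -56.950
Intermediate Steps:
l(U) = -U/60 (l(U) = U*(-1/60) = -U/60)
l(57) + S(-56) = -1/60*57 - 56 = -19/20 - 56 = -1139/20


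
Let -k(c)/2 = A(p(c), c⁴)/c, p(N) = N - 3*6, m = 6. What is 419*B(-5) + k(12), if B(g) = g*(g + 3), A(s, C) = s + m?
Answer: 4190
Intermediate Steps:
p(N) = -18 + N (p(N) = N - 18 = -18 + N)
A(s, C) = 6 + s (A(s, C) = s + 6 = 6 + s)
B(g) = g*(3 + g)
k(c) = -2*(-12 + c)/c (k(c) = -2*(6 + (-18 + c))/c = -2*(-12 + c)/c)
419*B(-5) + k(12) = 419*(-5*(3 - 5)) + (-2 + 24/12) = 419*(-5*(-2)) + (-2 + 24*(1/12)) = 419*10 + (-2 + 2) = 4190 + 0 = 4190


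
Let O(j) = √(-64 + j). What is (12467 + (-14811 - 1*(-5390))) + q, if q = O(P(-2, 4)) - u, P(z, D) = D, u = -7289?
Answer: 10335 + 2*I*√15 ≈ 10335.0 + 7.746*I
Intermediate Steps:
q = 7289 + 2*I*√15 (q = √(-64 + 4) - 1*(-7289) = √(-60) + 7289 = 2*I*√15 + 7289 = 7289 + 2*I*√15 ≈ 7289.0 + 7.746*I)
(12467 + (-14811 - 1*(-5390))) + q = (12467 + (-14811 - 1*(-5390))) + (7289 + 2*I*√15) = (12467 + (-14811 + 5390)) + (7289 + 2*I*√15) = (12467 - 9421) + (7289 + 2*I*√15) = 3046 + (7289 + 2*I*√15) = 10335 + 2*I*√15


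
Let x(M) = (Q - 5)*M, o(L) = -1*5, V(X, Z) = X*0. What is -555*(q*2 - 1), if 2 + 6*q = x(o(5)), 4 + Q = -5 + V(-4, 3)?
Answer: -12025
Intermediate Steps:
V(X, Z) = 0
Q = -9 (Q = -4 + (-5 + 0) = -4 - 5 = -9)
o(L) = -5
x(M) = -14*M (x(M) = (-9 - 5)*M = -14*M)
q = 34/3 (q = -1/3 + (-14*(-5))/6 = -1/3 + (1/6)*70 = -1/3 + 35/3 = 34/3 ≈ 11.333)
-555*(q*2 - 1) = -555*((34/3)*2 - 1) = -555*(68/3 - 1) = -555*65/3 = -12025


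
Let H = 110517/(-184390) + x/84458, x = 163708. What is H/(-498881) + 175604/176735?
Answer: 10494578492593052403/10562198697306401090 ≈ 0.99360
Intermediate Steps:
H = 10426036667/7786605310 (H = 110517/(-184390) + 163708/84458 = 110517*(-1/184390) + 163708*(1/84458) = -110517/184390 + 81854/42229 = 10426036667/7786605310 ≈ 1.3390)
H/(-498881) + 175604/176735 = (10426036667/7786605310)/(-498881) + 175604/176735 = (10426036667/7786605310)*(-1/498881) + 175604*(1/176735) = -10426036667/3884589443658110 + 13508/13595 = 10494578492593052403/10562198697306401090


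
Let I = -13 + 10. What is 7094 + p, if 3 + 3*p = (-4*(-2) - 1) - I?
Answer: 21289/3 ≈ 7096.3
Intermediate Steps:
I = -3
p = 7/3 (p = -1 + ((-4*(-2) - 1) - 1*(-3))/3 = -1 + ((8 - 1) + 3)/3 = -1 + (7 + 3)/3 = -1 + (1/3)*10 = -1 + 10/3 = 7/3 ≈ 2.3333)
7094 + p = 7094 + 7/3 = 21289/3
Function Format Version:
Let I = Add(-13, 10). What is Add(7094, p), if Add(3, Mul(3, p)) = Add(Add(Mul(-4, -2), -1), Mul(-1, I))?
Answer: Rational(21289, 3) ≈ 7096.3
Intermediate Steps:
I = -3
p = Rational(7, 3) (p = Add(-1, Mul(Rational(1, 3), Add(Add(Mul(-4, -2), -1), Mul(-1, -3)))) = Add(-1, Mul(Rational(1, 3), Add(Add(8, -1), 3))) = Add(-1, Mul(Rational(1, 3), Add(7, 3))) = Add(-1, Mul(Rational(1, 3), 10)) = Add(-1, Rational(10, 3)) = Rational(7, 3) ≈ 2.3333)
Add(7094, p) = Add(7094, Rational(7, 3)) = Rational(21289, 3)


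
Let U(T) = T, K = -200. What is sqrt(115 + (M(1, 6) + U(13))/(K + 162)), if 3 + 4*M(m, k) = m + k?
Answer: 33*sqrt(38)/19 ≈ 10.707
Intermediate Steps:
M(m, k) = -3/4 + k/4 + m/4 (M(m, k) = -3/4 + (m + k)/4 = -3/4 + (k + m)/4 = -3/4 + (k/4 + m/4) = -3/4 + k/4 + m/4)
sqrt(115 + (M(1, 6) + U(13))/(K + 162)) = sqrt(115 + ((-3/4 + (1/4)*6 + (1/4)*1) + 13)/(-200 + 162)) = sqrt(115 + ((-3/4 + 3/2 + 1/4) + 13)/(-38)) = sqrt(115 + (1 + 13)*(-1/38)) = sqrt(115 + 14*(-1/38)) = sqrt(115 - 7/19) = sqrt(2178/19) = 33*sqrt(38)/19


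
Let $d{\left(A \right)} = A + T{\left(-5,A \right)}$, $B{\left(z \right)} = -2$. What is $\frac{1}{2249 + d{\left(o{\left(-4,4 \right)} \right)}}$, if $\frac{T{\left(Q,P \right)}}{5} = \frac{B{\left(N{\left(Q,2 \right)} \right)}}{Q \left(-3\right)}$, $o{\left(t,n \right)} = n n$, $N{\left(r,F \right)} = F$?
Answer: $\frac{3}{6793} \approx 0.00044163$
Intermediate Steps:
$o{\left(t,n \right)} = n^{2}$
$T{\left(Q,P \right)} = \frac{10}{3 Q}$ ($T{\left(Q,P \right)} = 5 \left(- \frac{2}{Q \left(-3\right)}\right) = 5 \left(- \frac{2}{\left(-3\right) Q}\right) = 5 \left(- 2 \left(- \frac{1}{3 Q}\right)\right) = 5 \frac{2}{3 Q} = \frac{10}{3 Q}$)
$d{\left(A \right)} = - \frac{2}{3} + A$ ($d{\left(A \right)} = A + \frac{10}{3 \left(-5\right)} = A + \frac{10}{3} \left(- \frac{1}{5}\right) = A - \frac{2}{3} = - \frac{2}{3} + A$)
$\frac{1}{2249 + d{\left(o{\left(-4,4 \right)} \right)}} = \frac{1}{2249 - \left(\frac{2}{3} - 4^{2}\right)} = \frac{1}{2249 + \left(- \frac{2}{3} + 16\right)} = \frac{1}{2249 + \frac{46}{3}} = \frac{1}{\frac{6793}{3}} = \frac{3}{6793}$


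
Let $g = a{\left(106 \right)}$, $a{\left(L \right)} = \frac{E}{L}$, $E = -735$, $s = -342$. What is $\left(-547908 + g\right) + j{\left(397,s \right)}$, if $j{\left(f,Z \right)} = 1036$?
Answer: $- \frac{57969167}{106} \approx -5.4688 \cdot 10^{5}$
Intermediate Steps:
$a{\left(L \right)} = - \frac{735}{L}$
$g = - \frac{735}{106} \approx -6.934$
$\left(-547908 + g\right) + j{\left(397,s \right)} = \left(-547908 - \frac{735}{106}\right) + 1036 = - \frac{58078983}{106} + 1036 = - \frac{57969167}{106}$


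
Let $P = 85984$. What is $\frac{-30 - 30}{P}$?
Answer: $- \frac{15}{21496} \approx -0.0006978$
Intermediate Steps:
$\frac{-30 - 30}{P} = \frac{-30 - 30}{85984} = \left(-60\right) \frac{1}{85984} = - \frac{15}{21496}$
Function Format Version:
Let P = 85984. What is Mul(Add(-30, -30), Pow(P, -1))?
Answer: Rational(-15, 21496) ≈ -0.00069780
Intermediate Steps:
Mul(Add(-30, -30), Pow(P, -1)) = Mul(Add(-30, -30), Pow(85984, -1)) = Mul(-60, Rational(1, 85984)) = Rational(-15, 21496)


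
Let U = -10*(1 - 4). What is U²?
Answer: 900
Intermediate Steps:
U = 30 (U = -10*(-3) = 30)
U² = 30² = 900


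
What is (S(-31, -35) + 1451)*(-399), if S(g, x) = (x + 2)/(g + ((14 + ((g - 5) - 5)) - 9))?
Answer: -38802750/67 ≈ -5.7915e+5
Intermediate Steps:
S(g, x) = (2 + x)/(-5 + 2*g) (S(g, x) = (2 + x)/(g + ((14 + ((-5 + g) - 5)) - 9)) = (2 + x)/(g + ((14 + (-10 + g)) - 9)) = (2 + x)/(g + ((4 + g) - 9)) = (2 + x)/(g + (-5 + g)) = (2 + x)/(-5 + 2*g))
(S(-31, -35) + 1451)*(-399) = ((2 - 35)/(-5 + 2*(-31)) + 1451)*(-399) = (-33/(-5 - 62) + 1451)*(-399) = (-33/(-67) + 1451)*(-399) = (-1/67*(-33) + 1451)*(-399) = (33/67 + 1451)*(-399) = (97250/67)*(-399) = -38802750/67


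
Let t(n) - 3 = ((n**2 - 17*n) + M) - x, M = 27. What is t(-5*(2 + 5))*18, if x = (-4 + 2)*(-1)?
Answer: 33264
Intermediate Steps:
x = 2 (x = -2*(-1) = 2)
t(n) = 28 + n**2 - 17*n (t(n) = 3 + (((n**2 - 17*n) + 27) - 1*2) = 3 + ((27 + n**2 - 17*n) - 2) = 3 + (25 + n**2 - 17*n) = 28 + n**2 - 17*n)
t(-5*(2 + 5))*18 = (28 + (-5*(2 + 5))**2 - (-85)*(2 + 5))*18 = (28 + (-5*7)**2 - (-85)*7)*18 = (28 + (-35)**2 - 17*(-35))*18 = (28 + 1225 + 595)*18 = 1848*18 = 33264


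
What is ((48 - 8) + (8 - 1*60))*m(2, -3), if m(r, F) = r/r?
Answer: -12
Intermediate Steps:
m(r, F) = 1
((48 - 8) + (8 - 1*60))*m(2, -3) = ((48 - 8) + (8 - 1*60))*1 = (40 + (8 - 60))*1 = (40 - 52)*1 = -12*1 = -12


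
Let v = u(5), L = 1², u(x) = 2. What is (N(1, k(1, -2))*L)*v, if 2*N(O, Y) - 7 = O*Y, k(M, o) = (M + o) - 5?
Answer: 1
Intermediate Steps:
k(M, o) = -5 + M + o
N(O, Y) = 7/2 + O*Y/2 (N(O, Y) = 7/2 + (O*Y)/2 = 7/2 + O*Y/2)
L = 1
v = 2
(N(1, k(1, -2))*L)*v = ((7/2 + (½)*1*(-5 + 1 - 2))*1)*2 = ((7/2 + (½)*1*(-6))*1)*2 = ((7/2 - 3)*1)*2 = ((½)*1)*2 = (½)*2 = 1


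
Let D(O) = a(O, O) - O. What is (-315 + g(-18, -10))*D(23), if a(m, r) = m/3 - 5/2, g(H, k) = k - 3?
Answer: 17548/3 ≈ 5849.3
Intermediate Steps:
g(H, k) = -3 + k
a(m, r) = -5/2 + m/3 (a(m, r) = m*(⅓) - 5*½ = m/3 - 5/2 = -5/2 + m/3)
D(O) = -5/2 - 2*O/3 (D(O) = (-5/2 + O/3) - O = -5/2 - 2*O/3)
(-315 + g(-18, -10))*D(23) = (-315 + (-3 - 10))*(-5/2 - ⅔*23) = (-315 - 13)*(-5/2 - 46/3) = -328*(-107/6) = 17548/3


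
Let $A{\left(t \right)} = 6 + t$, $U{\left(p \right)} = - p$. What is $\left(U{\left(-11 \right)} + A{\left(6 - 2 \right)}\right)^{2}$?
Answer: $441$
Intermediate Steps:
$\left(U{\left(-11 \right)} + A{\left(6 - 2 \right)}\right)^{2} = \left(\left(-1\right) \left(-11\right) + \left(6 + \left(6 - 2\right)\right)\right)^{2} = \left(11 + \left(6 + 4\right)\right)^{2} = \left(11 + 10\right)^{2} = 21^{2} = 441$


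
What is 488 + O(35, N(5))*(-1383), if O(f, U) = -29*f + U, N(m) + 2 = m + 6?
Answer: 1391786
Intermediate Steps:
N(m) = 4 + m (N(m) = -2 + (m + 6) = -2 + (6 + m) = 4 + m)
O(f, U) = U - 29*f
488 + O(35, N(5))*(-1383) = 488 + ((4 + 5) - 29*35)*(-1383) = 488 + (9 - 1015)*(-1383) = 488 - 1006*(-1383) = 488 + 1391298 = 1391786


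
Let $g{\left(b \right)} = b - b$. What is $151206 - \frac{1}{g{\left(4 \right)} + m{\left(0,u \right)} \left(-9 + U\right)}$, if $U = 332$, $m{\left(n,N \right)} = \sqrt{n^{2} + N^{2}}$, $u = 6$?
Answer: $\frac{293037227}{1938} \approx 1.5121 \cdot 10^{5}$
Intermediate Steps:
$m{\left(n,N \right)} = \sqrt{N^{2} + n^{2}}$
$g{\left(b \right)} = 0$
$151206 - \frac{1}{g{\left(4 \right)} + m{\left(0,u \right)} \left(-9 + U\right)} = 151206 - \frac{1}{0 + \sqrt{6^{2} + 0^{2}} \left(-9 + 332\right)} = 151206 - \frac{1}{0 + \sqrt{36 + 0} \cdot 323} = 151206 - \frac{1}{0 + \sqrt{36} \cdot 323} = 151206 - \frac{1}{0 + 6 \cdot 323} = 151206 - \frac{1}{0 + 1938} = 151206 - \frac{1}{1938} = \frac{293037227}{1938}$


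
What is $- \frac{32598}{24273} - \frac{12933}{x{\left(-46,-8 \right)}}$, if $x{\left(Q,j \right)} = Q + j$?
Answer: $\frac{1284619}{5394} \approx 238.16$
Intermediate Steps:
$- \frac{32598}{24273} - \frac{12933}{x{\left(-46,-8 \right)}} = - \frac{32598}{24273} - \frac{12933}{-46 - 8} = \left(-32598\right) \frac{1}{24273} - \frac{12933}{-54} = - \frac{3622}{2697} - - \frac{479}{2} = - \frac{3622}{2697} + \frac{479}{2} = \frac{1284619}{5394}$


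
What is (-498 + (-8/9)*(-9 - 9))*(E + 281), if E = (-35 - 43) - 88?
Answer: -55430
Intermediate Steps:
E = -166 (E = -78 - 88 = -166)
(-498 + (-8/9)*(-9 - 9))*(E + 281) = (-498 + (-8/9)*(-9 - 9))*(-166 + 281) = (-498 - 8*⅑*(-18))*115 = (-498 - 8/9*(-18))*115 = (-498 + 16)*115 = -482*115 = -55430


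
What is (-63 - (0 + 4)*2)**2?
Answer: 5041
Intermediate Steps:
(-63 - (0 + 4)*2)**2 = (-63 - 4*2)**2 = (-63 - 1*8)**2 = (-63 - 8)**2 = (-71)**2 = 5041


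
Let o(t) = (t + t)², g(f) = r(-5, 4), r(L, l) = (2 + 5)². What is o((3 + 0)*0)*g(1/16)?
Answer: 0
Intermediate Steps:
r(L, l) = 49 (r(L, l) = 7² = 49)
g(f) = 49
o(t) = 4*t² (o(t) = (2*t)² = 4*t²)
o((3 + 0)*0)*g(1/16) = (4*((3 + 0)*0)²)*49 = (4*(3*0)²)*49 = (4*0²)*49 = (4*0)*49 = 0*49 = 0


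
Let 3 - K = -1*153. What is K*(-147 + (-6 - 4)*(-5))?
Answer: -15132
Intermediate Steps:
K = 156 (K = 3 - (-1)*153 = 3 - 1*(-153) = 3 + 153 = 156)
K*(-147 + (-6 - 4)*(-5)) = 156*(-147 + (-6 - 4)*(-5)) = 156*(-147 - 10*(-5)) = 156*(-147 + 50) = 156*(-97) = -15132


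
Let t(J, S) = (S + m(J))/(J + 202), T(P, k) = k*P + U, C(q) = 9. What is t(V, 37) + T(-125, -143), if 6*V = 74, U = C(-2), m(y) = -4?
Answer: 11499511/643 ≈ 17884.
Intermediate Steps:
U = 9
T(P, k) = 9 + P*k (T(P, k) = k*P + 9 = P*k + 9 = 9 + P*k)
V = 37/3 (V = (⅙)*74 = 37/3 ≈ 12.333)
t(J, S) = (-4 + S)/(202 + J) (t(J, S) = (S - 4)/(J + 202) = (-4 + S)/(202 + J))
t(V, 37) + T(-125, -143) = (-4 + 37)/(202 + 37/3) + (9 - 125*(-143)) = 33/(643/3) + (9 + 17875) = (3/643)*33 + 17884 = 99/643 + 17884 = 11499511/643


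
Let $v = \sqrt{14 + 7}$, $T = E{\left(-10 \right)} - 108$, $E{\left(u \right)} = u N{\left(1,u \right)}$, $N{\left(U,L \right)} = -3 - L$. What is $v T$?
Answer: $- 178 \sqrt{21} \approx -815.7$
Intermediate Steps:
$E{\left(u \right)} = u \left(-3 - u\right)$
$T = -178$ ($T = \left(-1\right) \left(-10\right) \left(3 - 10\right) - 108 = \left(-1\right) \left(-10\right) \left(-7\right) - 108 = -70 - 108 = -178$)
$v = \sqrt{21} \approx 4.5826$
$v T = \sqrt{21} \left(-178\right) = - 178 \sqrt{21}$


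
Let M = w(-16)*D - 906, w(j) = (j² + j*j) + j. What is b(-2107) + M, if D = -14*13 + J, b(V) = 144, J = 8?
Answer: -87066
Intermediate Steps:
w(j) = j + 2*j² (w(j) = (j² + j²) + j = 2*j² + j = j + 2*j²)
D = -174 (D = -14*13 + 8 = -182 + 8 = -174)
M = -87210 (M = -16*(1 + 2*(-16))*(-174) - 906 = -16*(1 - 32)*(-174) - 906 = -16*(-31)*(-174) - 906 = 496*(-174) - 906 = -86304 - 906 = -87210)
b(-2107) + M = 144 - 87210 = -87066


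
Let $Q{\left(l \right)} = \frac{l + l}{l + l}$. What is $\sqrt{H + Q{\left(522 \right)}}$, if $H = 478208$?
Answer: $\sqrt{478209} \approx 691.53$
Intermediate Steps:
$Q{\left(l \right)} = 1$ ($Q{\left(l \right)} = \frac{2 l}{2 l} = 2 l \frac{1}{2 l} = 1$)
$\sqrt{H + Q{\left(522 \right)}} = \sqrt{478208 + 1} = \sqrt{478209}$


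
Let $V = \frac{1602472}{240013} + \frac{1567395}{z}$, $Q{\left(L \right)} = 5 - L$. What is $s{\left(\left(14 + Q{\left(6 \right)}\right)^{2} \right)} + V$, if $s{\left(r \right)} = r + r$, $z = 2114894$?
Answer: $\frac{175334747718339}{507602053622} \approx 345.42$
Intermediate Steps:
$V = \frac{3765253594103}{507602053622}$ ($V = \frac{1602472}{240013} + \frac{1567395}{2114894} = \frac{3765253594103}{507602053622} \approx 7.4177$)
$s{\left(r \right)} = 2 r$
$s{\left(\left(14 + Q{\left(6 \right)}\right)^{2} \right)} + V = 2 \left(14 + \left(5 - 6\right)\right)^{2} + \frac{3765253594103}{507602053622} = 2 \left(14 - 1\right)^{2} + \frac{3765253594103}{507602053622} = 2 \cdot 13^{2} + \frac{3765253594103}{507602053622} = 2 \cdot 169 + \frac{3765253594103}{507602053622} = 338 + \frac{3765253594103}{507602053622} = \frac{175334747718339}{507602053622}$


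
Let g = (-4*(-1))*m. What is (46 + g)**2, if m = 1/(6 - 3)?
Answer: 20164/9 ≈ 2240.4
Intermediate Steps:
m = 1/3 ≈ 0.33333
g = 4/3 (g = -4*(-1)*(1/3) = 4*(1/3) = 4/3 ≈ 1.3333)
(46 + g)**2 = (46 + 4/3)**2 = (142/3)**2 = 20164/9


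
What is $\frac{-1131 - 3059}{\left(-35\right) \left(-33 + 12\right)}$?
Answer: $- \frac{838}{147} \approx -5.7007$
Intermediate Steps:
$\frac{-1131 - 3059}{\left(-35\right) \left(-33 + 12\right)} = \frac{-1131 - 3059}{\left(-35\right) \left(-21\right)} = - \frac{4190}{735} = \left(-4190\right) \frac{1}{735} = - \frac{838}{147}$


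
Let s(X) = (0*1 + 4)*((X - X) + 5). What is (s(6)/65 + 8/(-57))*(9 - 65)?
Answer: -6944/741 ≈ -9.3711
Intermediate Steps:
s(X) = 20 (s(X) = (0 + 4)*(0 + 5) = 4*5 = 20)
(s(6)/65 + 8/(-57))*(9 - 65) = (20/65 + 8/(-57))*(9 - 65) = (20*(1/65) + 8*(-1/57))*(-56) = (4/13 - 8/57)*(-56) = (124/741)*(-56) = -6944/741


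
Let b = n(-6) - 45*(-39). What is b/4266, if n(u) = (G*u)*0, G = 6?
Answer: 65/158 ≈ 0.41139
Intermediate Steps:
n(u) = 0 (n(u) = (6*u)*0 = 0)
b = 1755 (b = 0 - 45*(-39) = 0 + 1755 = 1755)
b/4266 = 1755/4266 = 1755*(1/4266) = 65/158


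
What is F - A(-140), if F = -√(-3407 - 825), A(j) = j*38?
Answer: 5320 - 46*I*√2 ≈ 5320.0 - 65.054*I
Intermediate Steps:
A(j) = 38*j
F = -46*I*√2 (F = -√(-4232) = -46*I*√2 ≈ -65.054*I)
F - A(-140) = -46*I*√2 - 38*(-140) = -46*I*√2 - 1*(-5320) = -46*I*√2 + 5320 = 5320 - 46*I*√2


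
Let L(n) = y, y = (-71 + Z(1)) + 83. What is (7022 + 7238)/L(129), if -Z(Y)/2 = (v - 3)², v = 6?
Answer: -7130/3 ≈ -2376.7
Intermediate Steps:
Z(Y) = -18 (Z(Y) = -2*(6 - 3)² = -2*3² = -2*9 = -18)
y = -6 (y = (-71 - 18) + 83 = -89 + 83 = -6)
L(n) = -6
(7022 + 7238)/L(129) = (7022 + 7238)/(-6) = 14260*(-⅙) = -7130/3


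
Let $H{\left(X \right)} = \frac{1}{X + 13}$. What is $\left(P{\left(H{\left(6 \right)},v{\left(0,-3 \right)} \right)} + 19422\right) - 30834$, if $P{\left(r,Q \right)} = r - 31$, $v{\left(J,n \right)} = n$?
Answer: $- \frac{217416}{19} \approx -11443.0$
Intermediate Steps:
$H{\left(X \right)} = \frac{1}{13 + X}$
$P{\left(r,Q \right)} = -31 + r$
$\left(P{\left(H{\left(6 \right)},v{\left(0,-3 \right)} \right)} + 19422\right) - 30834 = \left(\left(-31 + \frac{1}{13 + 6}\right) + 19422\right) - 30834 = \left(\left(-31 + \frac{1}{19}\right) + 19422\right) - 30834 = \left(- \frac{588}{19} + 19422\right) - 30834 = \frac{368430}{19} - 30834 = - \frac{217416}{19}$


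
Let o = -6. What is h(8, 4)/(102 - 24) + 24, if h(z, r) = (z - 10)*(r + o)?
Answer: 938/39 ≈ 24.051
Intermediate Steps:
h(z, r) = (-10 + z)*(-6 + r) (h(z, r) = (z - 10)*(r - 6) = (-10 + z)*(-6 + r))
h(8, 4)/(102 - 24) + 24 = (60 - 10*4 - 6*8 + 4*8)/(102 - 24) + 24 = (60 - 40 - 48 + 32)/78 + 24 = 4*(1/78) + 24 = 2/39 + 24 = 938/39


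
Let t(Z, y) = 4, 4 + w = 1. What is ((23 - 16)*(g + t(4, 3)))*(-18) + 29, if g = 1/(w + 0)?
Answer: -433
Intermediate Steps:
w = -3 (w = -4 + 1 = -3)
g = -⅓ (g = 1/(-3 + 0) = 1/(-3) = -⅓ ≈ -0.33333)
((23 - 16)*(g + t(4, 3)))*(-18) + 29 = ((23 - 16)*(-⅓ + 4))*(-18) + 29 = (7*(11/3))*(-18) + 29 = (77/3)*(-18) + 29 = -462 + 29 = -433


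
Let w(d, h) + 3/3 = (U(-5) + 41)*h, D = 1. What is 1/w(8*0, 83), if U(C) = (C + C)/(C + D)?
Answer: 2/7219 ≈ 0.00027705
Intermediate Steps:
U(C) = 2*C/(1 + C) (U(C) = (C + C)/(C + 1) = (2*C)/(1 + C) = 2*C/(1 + C))
w(d, h) = -1 + 87*h/2 (w(d, h) = -1 + (2*(-5)/(1 - 5) + 41)*h = -1 + (2*(-5)/(-4) + 41)*h = -1 + (2*(-5)*(-¼) + 41)*h = -1 + (5/2 + 41)*h = -1 + 87*h/2)
1/w(8*0, 83) = 1/(-1 + (87/2)*83) = 1/(-1 + 7221/2) = 1/(7219/2) = 2/7219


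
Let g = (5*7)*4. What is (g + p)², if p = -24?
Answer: 13456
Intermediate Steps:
g = 140 (g = 35*4 = 140)
(g + p)² = (140 - 24)² = 116² = 13456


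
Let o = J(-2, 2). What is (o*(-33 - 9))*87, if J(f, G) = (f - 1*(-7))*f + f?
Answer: 43848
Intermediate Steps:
J(f, G) = f + f*(7 + f) (J(f, G) = (f + 7)*f + f = (7 + f)*f + f = f*(7 + f) + f = f + f*(7 + f))
o = -12 (o = -2*(8 - 2) = -2*6 = -12)
(o*(-33 - 9))*87 = -12*(-33 - 9)*87 = -12*(-42)*87 = 504*87 = 43848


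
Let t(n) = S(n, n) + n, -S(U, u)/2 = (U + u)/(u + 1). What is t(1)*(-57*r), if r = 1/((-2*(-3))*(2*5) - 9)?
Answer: 19/17 ≈ 1.1176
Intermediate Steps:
S(U, u) = -2*(U + u)/(1 + u) (S(U, u) = -2*(U + u)/(u + 1) = -2*(U + u)/(1 + u))
r = 1/51 (r = 1/(6*10 - 9) = 1/(60 - 9) = 1/51 ≈ 0.019608)
t(n) = n - 4*n/(1 + n) (t(n) = 2*(-n - n)/(1 + n) + n = 2*(-2*n)/(1 + n) + n = -4*n/(1 + n) + n = n - 4*n/(1 + n))
t(1)*(-57*r) = (1*(-3 + 1)/(1 + 1))*(-57*1/51) = (1*(-2)/2)*(-19/17) = (1*(1/2)*(-2))*(-19/17) = -1*(-19/17) = 19/17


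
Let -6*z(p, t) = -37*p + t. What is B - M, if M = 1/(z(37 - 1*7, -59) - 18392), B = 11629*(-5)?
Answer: -6348445529/109183 ≈ -58145.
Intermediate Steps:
z(p, t) = -t/6 + 37*p/6 (z(p, t) = -(-37*p + t)/6 = -(t - 37*p)/6 = -t/6 + 37*p/6)
B = -58145
M = -6/109183 (M = 1/((-⅙*(-59) + 37*(37 - 1*7)/6) - 18392) = 1/((59/6 + 37*(37 - 7)/6) - 18392) = 1/((59/6 + (37/6)*30) - 18392) = 1/((59/6 + 185) - 18392) = 1/(1169/6 - 18392) = 1/(-109183/6) = -6/109183 ≈ -5.4954e-5)
B - M = -58145 - 1*(-6/109183) = -58145 + 6/109183 = -6348445529/109183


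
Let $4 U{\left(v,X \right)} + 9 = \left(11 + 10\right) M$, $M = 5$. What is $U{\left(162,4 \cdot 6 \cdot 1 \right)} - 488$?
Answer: $-464$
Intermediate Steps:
$U{\left(v,X \right)} = 24$ ($U{\left(v,X \right)} = - \frac{9}{4} + \frac{\left(11 + 10\right) 5}{4} = - \frac{9}{4} + \frac{21 \cdot 5}{4} = - \frac{9}{4} + \frac{1}{4} \cdot 105 = - \frac{9}{4} + \frac{105}{4} = 24$)
$U{\left(162,4 \cdot 6 \cdot 1 \right)} - 488 = 24 - 488 = -464$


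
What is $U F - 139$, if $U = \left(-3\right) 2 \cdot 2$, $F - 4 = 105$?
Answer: $-1447$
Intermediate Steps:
$F = 109$ ($F = 4 + 105 = 109$)
$U = -12$ ($U = \left(-6\right) 2 = -12$)
$U F - 139 = \left(-12\right) 109 - 139 = -1308 - 139 = -1447$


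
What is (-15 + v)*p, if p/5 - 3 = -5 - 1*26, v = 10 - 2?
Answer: 980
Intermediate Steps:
v = 8
p = -140 (p = 15 + 5*(-5 - 1*26) = 15 + 5*(-5 - 26) = 15 + 5*(-31) = 15 - 155 = -140)
(-15 + v)*p = (-15 + 8)*(-140) = -7*(-140) = 980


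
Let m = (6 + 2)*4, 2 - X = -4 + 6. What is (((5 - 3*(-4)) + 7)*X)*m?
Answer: 0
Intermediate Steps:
X = 0 (X = 2 - (-4 + 6) = 2 - 1*2 = 2 - 2 = 0)
m = 32 (m = 8*4 = 32)
(((5 - 3*(-4)) + 7)*X)*m = (((5 - 3*(-4)) + 7)*0)*32 = (((5 + 12) + 7)*0)*32 = ((17 + 7)*0)*32 = (24*0)*32 = 0*32 = 0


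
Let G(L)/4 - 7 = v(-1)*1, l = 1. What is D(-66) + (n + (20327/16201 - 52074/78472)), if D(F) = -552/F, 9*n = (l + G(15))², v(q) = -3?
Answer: 152017419401/3701798892 ≈ 41.066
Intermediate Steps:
G(L) = 16 (G(L) = 28 + 4*(-3*1) = 28 + 4*(-3) = 28 - 12 = 16)
n = 289/9 (n = (1 + 16)²/9 = (⅑)*17² = (⅑)*289 = 289/9 ≈ 32.111)
D(-66) + (n + (20327/16201 - 52074/78472)) = -552/(-66) + (289/9 + (20327/16201 - 52074/78472)) = -552*(-1/66) + (289/9 + (20327*(1/16201) - 52074*1/78472)) = 92/11 + (289/9 + (20327/16201 - 26037/39236)) = 92/11 + (289/9 + 22101455/37391908) = 92/11 + 11005174507/336527172 = 152017419401/3701798892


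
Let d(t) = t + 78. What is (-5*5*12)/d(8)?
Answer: -150/43 ≈ -3.4884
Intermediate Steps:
d(t) = 78 + t
(-5*5*12)/d(8) = (-5*5*12)/(78 + 8) = -25*12/86 = -300*1/86 = -150/43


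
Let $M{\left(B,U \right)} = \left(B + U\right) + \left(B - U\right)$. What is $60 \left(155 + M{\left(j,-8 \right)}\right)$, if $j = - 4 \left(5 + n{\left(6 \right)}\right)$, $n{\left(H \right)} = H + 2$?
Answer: $3060$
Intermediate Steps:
$n{\left(H \right)} = 2 + H$
$j = -52$ ($j = - 4 \left(5 + \left(2 + 6\right)\right) = - 4 \left(5 + 8\right) = \left(-4\right) 13 = -52$)
$M{\left(B,U \right)} = 2 B$
$60 \left(155 + M{\left(j,-8 \right)}\right) = 60 \left(155 + 2 \left(-52\right)\right) = 60 \left(155 - 104\right) = 60 \cdot 51 = 3060$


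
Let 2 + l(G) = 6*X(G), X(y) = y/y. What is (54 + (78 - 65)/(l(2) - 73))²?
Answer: 13786369/4761 ≈ 2895.7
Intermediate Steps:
X(y) = 1
l(G) = 4 (l(G) = -2 + 6*1 = -2 + 6 = 4)
(54 + (78 - 65)/(l(2) - 73))² = (54 + (78 - 65)/(4 - 73))² = (54 + 13/(-69))² = (54 + 13*(-1/69))² = (54 - 13/69)² = (3713/69)² = 13786369/4761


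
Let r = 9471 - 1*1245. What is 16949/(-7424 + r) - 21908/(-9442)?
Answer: 88801337/3786242 ≈ 23.454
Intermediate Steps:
r = 8226 (r = 9471 - 1245 = 8226)
16949/(-7424 + r) - 21908/(-9442) = 16949/(-7424 + 8226) - 21908/(-9442) = 16949/802 - 21908*(-1/9442) = 16949*(1/802) + 10954/4721 = 16949/802 + 10954/4721 = 88801337/3786242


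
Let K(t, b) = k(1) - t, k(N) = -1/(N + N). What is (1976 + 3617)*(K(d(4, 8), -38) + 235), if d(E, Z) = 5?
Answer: 2567187/2 ≈ 1.2836e+6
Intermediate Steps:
k(N) = -1/(2*N)
K(t, b) = -1/2 - t (K(t, b) = -1/2/1 - t = -1/2*1 - t = -1/2 - t)
(1976 + 3617)*(K(d(4, 8), -38) + 235) = (1976 + 3617)*((-1/2 - 1*5) + 235) = 5593*((-1/2 - 5) + 235) = 5593*(-11/2 + 235) = 5593*(459/2) = 2567187/2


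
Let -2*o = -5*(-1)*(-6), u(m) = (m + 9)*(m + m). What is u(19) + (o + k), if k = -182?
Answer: 897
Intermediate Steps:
u(m) = 2*m*(9 + m) (u(m) = (9 + m)*(2*m) = 2*m*(9 + m))
o = 15 (o = -(-5*(-1))*(-6)/2 = -5*(-6)/2 = -½*(-30) = 15)
u(19) + (o + k) = 2*19*(9 + 19) + (15 - 182) = 2*19*28 - 167 = 1064 - 167 = 897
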